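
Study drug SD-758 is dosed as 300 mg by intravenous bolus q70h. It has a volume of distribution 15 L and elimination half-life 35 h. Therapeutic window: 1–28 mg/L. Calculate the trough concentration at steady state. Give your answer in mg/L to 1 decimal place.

τ = 70 h = 2 half-lives, so f = (1/2)^2 = 0.25.
Accumulation ratio R = 1/(1 − f) = 1/0.75 = 4/3.
Single-dose peak C₀ = D/Vd = 300/15 = 20 mg/L.
Steady-state peak Cmax,ss = C₀·R = 20 × 4/3 ≈ 26.667 mg/L.
Steady-state trough Cmin,ss = Cmax,ss·f ≈ 26.667 × 0.25 ≈ 6.667 mg/L.
Trough 6.7 mg/L vs MEC 1 mg/L: adequate.

6.7 mg/L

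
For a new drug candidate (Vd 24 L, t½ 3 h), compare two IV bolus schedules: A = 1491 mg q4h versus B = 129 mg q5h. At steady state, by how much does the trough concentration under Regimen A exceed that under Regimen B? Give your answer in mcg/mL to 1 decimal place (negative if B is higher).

Regimen A: f = (1/2)^(4/3) ≈ 0.3969; Cmin,ss = (1491/24)·f/(1−f) ≈ 40.884 mcg/mL.
Regimen B: f = (1/2)^(5/3) ≈ 0.3150; Cmin,ss = (129/24)·f/(1−f) ≈ 2.472 mcg/mL.
Difference ≈ 40.884 − 2.472 ≈ 38.412 mcg/mL.

38.4 mcg/mL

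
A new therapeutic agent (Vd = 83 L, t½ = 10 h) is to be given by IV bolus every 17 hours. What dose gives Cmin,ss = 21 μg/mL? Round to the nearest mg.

τ/t½ = 17/10 ≈ 1.7, so f = (1/2)^(17/10) ≈ 0.307786.
Cmin,ss = (D/Vd)·f/(1−f), so D = Cmin,ss·Vd·(1−f)/f.
D = 21 × 83 × (1−f)/f ≈ 21 × 83 × 2.24901 ≈ 3920.02 mg.

3920 mg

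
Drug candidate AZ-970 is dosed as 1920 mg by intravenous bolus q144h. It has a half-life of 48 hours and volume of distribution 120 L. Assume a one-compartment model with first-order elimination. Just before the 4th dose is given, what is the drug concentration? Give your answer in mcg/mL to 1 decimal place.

2.3 mcg/mL

f = (1/2)^(τ/t½) = (1/2)^(144/48) ≈ 0.1250.
C₀ = D/Vd = 1920/120 ≈ 16.000 mcg/mL.
Before the 4th dose, 3 doses have been given. Superposition: Cmin = C₀·(f + f² + … + f^3).
≈ 16.000 × (0.1250 + 0.0156 + 0.0020) ≈ 16.000 × 0.1426 ≈ 2.282 mcg/mL.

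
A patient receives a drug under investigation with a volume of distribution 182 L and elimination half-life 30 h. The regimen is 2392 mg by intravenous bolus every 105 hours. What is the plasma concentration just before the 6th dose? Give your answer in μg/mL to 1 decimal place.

f = (1/2)^(τ/t½) = (1/2)^(105/30) ≈ 0.0884.
C₀ = D/Vd = 2392/182 ≈ 13.143 μg/mL.
Before the 6th dose, 5 doses have been given. Superposition: Cmin = C₀·(f + f² + … + f^5).
≈ 13.143 × (0.0884 + 0.0078 + 0.0007 + 0.0001 + 0.0000) ≈ 13.143 × 0.0970 ≈ 1.275 μg/mL.

1.3 μg/mL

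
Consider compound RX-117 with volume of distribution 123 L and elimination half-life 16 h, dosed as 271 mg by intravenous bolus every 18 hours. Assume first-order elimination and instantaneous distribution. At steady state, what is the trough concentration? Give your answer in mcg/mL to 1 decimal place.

1.9 mcg/mL

k = ln2/t½ = ln2/16 ≈ 0.043322 h⁻¹; fraction remaining f = e^(−kτ) = e^(−0.043322×18) ≈ 0.4585.
Accumulation ratio R = 1/(1 − f) ≈ 1/0.5415 ≈ 1.8467.
Single-dose peak C₀ = D/Vd = 271/123 ≈ 2.203 mcg/mL.
Steady-state peak Cmax,ss = C₀·R ≈ 2.203 × 1.8467 ≈ 4.068 mcg/mL.
Steady-state trough Cmin,ss = Cmax,ss·f ≈ 4.068 × 0.4585 ≈ 1.865 mcg/mL.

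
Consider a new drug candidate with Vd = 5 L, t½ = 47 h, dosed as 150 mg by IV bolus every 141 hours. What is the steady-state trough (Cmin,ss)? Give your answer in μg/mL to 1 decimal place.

4.3 μg/mL

τ = 141 h = 3 half-lives, so f = (1/2)^3 = 0.125.
Accumulation ratio R = 1/(1 − f) = 1/0.875 = 8/7.
Single-dose peak C₀ = D/Vd = 150/5 = 30 μg/mL.
Steady-state peak Cmax,ss = C₀·R = 30 × 8/7 ≈ 34.286 μg/mL.
Steady-state trough Cmin,ss = Cmax,ss·f ≈ 34.286 × 0.125 ≈ 4.286 μg/mL.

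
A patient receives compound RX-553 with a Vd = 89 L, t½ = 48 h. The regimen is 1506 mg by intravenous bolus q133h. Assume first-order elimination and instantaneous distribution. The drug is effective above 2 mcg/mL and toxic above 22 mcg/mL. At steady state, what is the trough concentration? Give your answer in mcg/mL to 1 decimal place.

Over one 133-h interval, 133/48 ≈ 2.7708 half-lives elapse, leaving f ≈ 0.1465 of each dose.
At steady state, accumulation factor R = 1/(1 − e^(−kτ)) ≈ 1.1716.
Single-dose peak C₀ = D/Vd = 1506/89 ≈ 16.921 mcg/mL.
Steady-state peak Cmax,ss = C₀·R ≈ 16.921 × 1.1716 ≈ 19.825 mcg/mL.
One interval later, Cmin,ss = Cmax,ss·e^(−kτ) ≈ 19.825 × 0.1465 ≈ 2.904 mcg/mL.
Trough 2.9 mcg/mL vs MEC 2 mcg/mL: adequate.

2.9 mcg/mL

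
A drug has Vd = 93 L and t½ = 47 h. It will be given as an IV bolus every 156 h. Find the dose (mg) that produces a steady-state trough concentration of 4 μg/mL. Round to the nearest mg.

τ/t½ = 156/47 ≈ 3.3191, so f = (1/2)^(156/47) ≈ 0.100193.
Cmin,ss = (D/Vd)·f/(1−f), so D = Cmin,ss·Vd·(1−f)/f.
D = 4 × 93 × (1−f)/f ≈ 4 × 93 × 8.98074 ≈ 3340.84 mg.

3341 mg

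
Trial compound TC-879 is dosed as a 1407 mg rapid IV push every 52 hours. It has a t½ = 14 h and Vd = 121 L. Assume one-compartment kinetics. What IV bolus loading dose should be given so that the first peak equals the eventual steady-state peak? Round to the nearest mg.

f = (1/2)^(52/14) ≈ 0.076188; accumulation ratio R = 1/(1−f) ≈ 1.08247.
Loading dose to hit Cmax,ss on first dose: D_load = D_maint·R ≈ 1407 × 1.08247 ≈ 1523.04 mg.

1523 mg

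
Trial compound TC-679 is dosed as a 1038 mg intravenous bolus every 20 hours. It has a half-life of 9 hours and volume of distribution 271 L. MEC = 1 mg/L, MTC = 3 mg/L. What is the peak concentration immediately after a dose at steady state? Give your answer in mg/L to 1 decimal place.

τ/t½ = 20/9 ≈ 2.2222, so fraction remaining f = (1/2)^(20/9) ≈ 0.2143.
At steady state, accumulation factor R = 1/(1 − e^(−kτ)) ≈ 1.2728.
Single-dose peak C₀ = D/Vd = 1038/271 ≈ 3.830 mg/L.
Cmax,ss = C₀/(1 − f) ≈ 3.830/0.7857 ≈ 4.875 mg/L.
Peak 4.9 mg/L vs MTC 3 mg/L: exceeds toxic threshold.

4.9 mg/L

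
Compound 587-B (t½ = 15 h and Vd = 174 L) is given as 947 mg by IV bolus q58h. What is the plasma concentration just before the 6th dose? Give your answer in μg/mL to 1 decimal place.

f = (1/2)^(τ/t½) = (1/2)^(58/15) ≈ 0.0686.
C₀ = D/Vd = 947/174 ≈ 5.443 μg/mL.
Before the 6th dose, 5 doses have been given. Superposition: Cmin = C₀·(f + f² + … + f^5).
≈ 5.443 × (0.0686 + 0.0047 + 0.0003 + 0.0000 + 0.0000) ≈ 5.443 × 0.0736 ≈ 0.401 μg/mL.

0.4 μg/mL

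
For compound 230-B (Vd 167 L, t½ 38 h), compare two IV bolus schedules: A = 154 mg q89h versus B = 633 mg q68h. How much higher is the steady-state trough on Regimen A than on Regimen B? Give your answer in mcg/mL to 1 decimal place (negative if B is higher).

Regimen A: f = (1/2)^(89/38) ≈ 0.1972; Cmin,ss = (154/167)·f/(1−f) ≈ 0.227 mcg/mL.
Regimen B: f = (1/2)^(68/38) ≈ 0.2893; Cmin,ss = (633/167)·f/(1−f) ≈ 1.543 mcg/mL.
Difference ≈ 0.227 − 1.543 ≈ -1.316 mcg/mL.

-1.3 mcg/mL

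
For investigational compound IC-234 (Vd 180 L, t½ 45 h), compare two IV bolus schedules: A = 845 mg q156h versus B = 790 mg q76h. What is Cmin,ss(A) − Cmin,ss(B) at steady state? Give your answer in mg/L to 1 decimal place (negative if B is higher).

Regimen A: f = (1/2)^(156/45) ≈ 0.0905; Cmin,ss = (845/180)·f/(1−f) ≈ 0.467 mg/L.
Regimen B: f = (1/2)^(76/45) ≈ 0.3102; Cmin,ss = (790/180)·f/(1−f) ≈ 1.974 mg/L.
Difference ≈ 0.467 − 1.974 ≈ -1.507 mg/L.

-1.5 mg/L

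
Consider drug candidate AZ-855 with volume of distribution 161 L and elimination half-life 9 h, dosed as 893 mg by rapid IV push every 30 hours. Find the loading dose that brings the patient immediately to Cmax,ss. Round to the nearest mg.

991 mg

f = (1/2)^(30/9) ≈ 0.099213; accumulation ratio R = 1/(1−f) ≈ 1.11014.
Loading dose to hit Cmax,ss on first dose: D_load = D_maint·R ≈ 893 × 1.11014 ≈ 991.36 mg.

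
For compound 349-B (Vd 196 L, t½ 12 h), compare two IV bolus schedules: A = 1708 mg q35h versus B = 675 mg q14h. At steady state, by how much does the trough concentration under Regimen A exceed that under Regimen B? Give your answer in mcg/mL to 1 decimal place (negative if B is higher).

Regimen A: f = (1/2)^(35/12) ≈ 0.1324; Cmin,ss = (1708/196)·f/(1−f) ≈ 1.330 mcg/mL.
Regimen B: f = (1/2)^(14/12) ≈ 0.4454; Cmin,ss = (675/196)·f/(1−f) ≈ 2.766 mcg/mL.
Difference ≈ 1.330 − 2.766 ≈ -1.436 mcg/mL.

-1.4 mcg/mL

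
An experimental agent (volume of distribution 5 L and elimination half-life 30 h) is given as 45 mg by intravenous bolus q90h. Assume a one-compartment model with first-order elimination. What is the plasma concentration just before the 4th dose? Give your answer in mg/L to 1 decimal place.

f = (1/2)^(τ/t½) = (1/2)^(90/30) ≈ 0.1250.
C₀ = D/Vd = 45/5 ≈ 9.000 mg/L.
Before the 4th dose, 3 doses have been given. Superposition: Cmin = C₀·(f + f² + … + f^3).
≈ 9.000 × (0.1250 + 0.0156 + 0.0020) ≈ 9.000 × 0.1426 ≈ 1.283 mg/L.

1.3 mg/L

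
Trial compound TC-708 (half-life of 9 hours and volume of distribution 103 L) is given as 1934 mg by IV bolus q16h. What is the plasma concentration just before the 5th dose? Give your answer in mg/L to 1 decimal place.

7.7 mg/L

f = (1/2)^(τ/t½) = (1/2)^(16/9) ≈ 0.2916.
C₀ = D/Vd = 1934/103 ≈ 18.777 mg/L.
Before the 5th dose, 4 doses have been given. Superposition: Cmin = C₀·(f + f² + … + f^4).
≈ 18.777 × (0.2916 + 0.0850 + 0.0248 + 0.0072) ≈ 18.777 × 0.4086 ≈ 7.672 mg/L.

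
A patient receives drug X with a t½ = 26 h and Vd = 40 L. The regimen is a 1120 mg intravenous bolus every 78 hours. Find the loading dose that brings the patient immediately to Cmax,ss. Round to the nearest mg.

1280 mg

f = (1/2)^(78/26) ≈ 0.125000; accumulation ratio R = 1/(1−f) ≈ 1.14286.
Loading dose to hit Cmax,ss on first dose: D_load = D_maint·R ≈ 1120 × 1.14286 ≈ 1280.00 mg.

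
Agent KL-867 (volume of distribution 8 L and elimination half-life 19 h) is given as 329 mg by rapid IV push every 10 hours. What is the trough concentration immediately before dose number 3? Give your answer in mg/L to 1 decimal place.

48.4 mg/L

f = (1/2)^(τ/t½) = (1/2)^(10/19) ≈ 0.6943.
C₀ = D/Vd = 329/8 ≈ 41.125 mg/L.
Before the 3rd dose, 2 doses have been given. Superposition: Cmin = C₀·(f + f²).
≈ 41.125 × (0.6943 + 0.4821) ≈ 41.125 × 1.1764 ≈ 48.379 mg/L.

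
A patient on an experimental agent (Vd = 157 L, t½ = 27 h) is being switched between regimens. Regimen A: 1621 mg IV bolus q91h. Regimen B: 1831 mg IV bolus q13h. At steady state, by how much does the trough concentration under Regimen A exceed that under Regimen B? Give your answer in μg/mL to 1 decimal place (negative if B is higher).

-28.3 μg/mL

Regimen A: f = (1/2)^(91/27) ≈ 0.0967; Cmin,ss = (1621/157)·f/(1−f) ≈ 1.105 μg/mL.
Regimen B: f = (1/2)^(13/27) ≈ 0.7162; Cmin,ss = (1831/157)·f/(1−f) ≈ 29.431 μg/mL.
Difference ≈ 1.105 − 29.431 ≈ -28.326 μg/mL.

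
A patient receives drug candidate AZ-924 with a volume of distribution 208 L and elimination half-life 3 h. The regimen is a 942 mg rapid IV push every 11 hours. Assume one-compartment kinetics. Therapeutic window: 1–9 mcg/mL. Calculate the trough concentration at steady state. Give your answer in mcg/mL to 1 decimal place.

0.4 mcg/mL

Over one 11-h interval, 11/3 ≈ 3.6667 half-lives elapse, leaving f ≈ 0.0787 of each dose.
Single-dose peak C₀ = D/Vd = 942/208 ≈ 4.529 mcg/mL.
Steady-state trough Cmin,ss = C₀·f/(1−f) ≈ 4.529 × 0.0787/0.9213 ≈ 0.387 mcg/mL.
Trough 0.4 mcg/mL vs MEC 1 mcg/mL: subtherapeutic.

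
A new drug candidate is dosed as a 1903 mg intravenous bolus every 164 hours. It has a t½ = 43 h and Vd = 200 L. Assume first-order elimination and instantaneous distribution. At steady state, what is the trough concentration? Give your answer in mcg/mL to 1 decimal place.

0.7 mcg/mL

τ/t½ = 164/43 ≈ 3.814, so fraction remaining f = (1/2)^(164/43) ≈ 0.0711.
Accumulation ratio R = 1/(1 − f) ≈ 1/0.9289 ≈ 1.0765.
Each bolus raises the concentration by D/Vd = 1903/200 ≈ 9.515 mcg/mL.
Steady-state peak Cmax,ss = C₀·R ≈ 9.515 × 1.0765 ≈ 10.243 mcg/mL.
One interval later, Cmin,ss = Cmax,ss·e^(−kτ) ≈ 10.243 × 0.0711 ≈ 0.728 mcg/mL.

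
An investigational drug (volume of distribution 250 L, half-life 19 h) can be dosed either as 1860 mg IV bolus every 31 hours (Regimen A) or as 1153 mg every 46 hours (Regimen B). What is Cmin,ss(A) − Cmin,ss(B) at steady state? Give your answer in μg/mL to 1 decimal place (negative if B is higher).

2.5 μg/mL

Regimen A: f = (1/2)^(31/19) ≈ 0.3227; Cmin,ss = (1860/250)·f/(1−f) ≈ 3.545 μg/mL.
Regimen B: f = (1/2)^(46/19) ≈ 0.1867; Cmin,ss = (1153/250)·f/(1−f) ≈ 1.059 μg/mL.
Difference ≈ 3.545 − 1.059 ≈ 2.486 μg/mL.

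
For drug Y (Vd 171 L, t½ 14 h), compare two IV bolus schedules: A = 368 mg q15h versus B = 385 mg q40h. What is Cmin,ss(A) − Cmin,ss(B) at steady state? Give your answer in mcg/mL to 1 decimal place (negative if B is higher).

Regimen A: f = (1/2)^(15/14) ≈ 0.4758; Cmin,ss = (368/171)·f/(1−f) ≈ 1.953 mcg/mL.
Regimen B: f = (1/2)^(40/14) ≈ 0.1380; Cmin,ss = (385/171)·f/(1−f) ≈ 0.360 mcg/mL.
Difference ≈ 1.953 − 0.360 ≈ 1.593 mcg/mL.

1.6 mcg/mL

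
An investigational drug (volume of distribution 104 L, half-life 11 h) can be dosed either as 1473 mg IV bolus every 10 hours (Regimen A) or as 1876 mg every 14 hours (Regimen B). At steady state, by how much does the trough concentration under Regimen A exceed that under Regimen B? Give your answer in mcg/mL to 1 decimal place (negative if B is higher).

Regimen A: f = (1/2)^(10/11) ≈ 0.5325; Cmin,ss = (1473/104)·f/(1−f) ≈ 16.133 mcg/mL.
Regimen B: f = (1/2)^(14/11) ≈ 0.4139; Cmin,ss = (1876/104)·f/(1−f) ≈ 12.739 mcg/mL.
Difference ≈ 16.133 − 12.739 ≈ 3.394 mcg/mL.

3.4 mcg/mL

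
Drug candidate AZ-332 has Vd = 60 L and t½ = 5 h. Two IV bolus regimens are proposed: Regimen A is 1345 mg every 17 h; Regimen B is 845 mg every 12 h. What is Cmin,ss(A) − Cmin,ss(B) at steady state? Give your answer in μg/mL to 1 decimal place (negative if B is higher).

Regimen A: f = (1/2)^(17/5) ≈ 0.0947; Cmin,ss = (1345/60)·f/(1−f) ≈ 2.345 μg/mL.
Regimen B: f = (1/2)^(12/5) ≈ 0.1895; Cmin,ss = (845/60)·f/(1−f) ≈ 3.293 μg/mL.
Difference ≈ 2.345 − 3.293 ≈ -0.948 μg/mL.

-0.9 μg/mL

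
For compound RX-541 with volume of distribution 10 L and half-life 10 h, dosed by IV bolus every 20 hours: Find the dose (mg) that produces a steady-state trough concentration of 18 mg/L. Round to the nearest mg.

540 mg

τ/t½ = 20/10 ≈ 2, so f = (1/2)^(20/10) ≈ 0.250000.
Cmin,ss = (D/Vd)·f/(1−f), so D = Cmin,ss·Vd·(1−f)/f.
D = 18 × 10 × (1−f)/f ≈ 18 × 10 × 3.00000 ≈ 540.00 mg.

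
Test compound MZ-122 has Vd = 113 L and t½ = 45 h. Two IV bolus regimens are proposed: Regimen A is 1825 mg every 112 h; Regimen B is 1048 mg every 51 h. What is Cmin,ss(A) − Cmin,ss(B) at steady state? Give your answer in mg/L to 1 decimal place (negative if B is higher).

Regimen A: f = (1/2)^(112/45) ≈ 0.1781; Cmin,ss = (1825/113)·f/(1−f) ≈ 3.500 mg/L.
Regimen B: f = (1/2)^(51/45) ≈ 0.4559; Cmin,ss = (1048/113)·f/(1−f) ≈ 7.771 mg/L.
Difference ≈ 3.500 − 7.771 ≈ -4.271 mg/L.

-4.3 mg/L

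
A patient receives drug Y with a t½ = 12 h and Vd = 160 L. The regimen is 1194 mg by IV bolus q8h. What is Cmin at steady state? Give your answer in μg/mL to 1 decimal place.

12.7 μg/mL

k = ln2/t½ = ln2/12 ≈ 0.057762 h⁻¹; fraction remaining f = e^(−kτ) = e^(−0.057762×8) ≈ 0.6300.
Each bolus raises the concentration by D/Vd = 1194/160 ≈ 7.463 μg/mL.
Steady-state trough Cmin,ss = C₀·f/(1−f) ≈ 7.463 × 0.6300/0.3700 ≈ 12.707 μg/mL.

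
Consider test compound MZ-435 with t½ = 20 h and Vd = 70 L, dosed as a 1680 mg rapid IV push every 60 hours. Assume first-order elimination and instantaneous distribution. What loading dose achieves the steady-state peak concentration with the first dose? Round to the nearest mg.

f = (1/2)^(60/20) ≈ 0.125000; accumulation ratio R = 1/(1−f) ≈ 1.14286.
Loading dose to hit Cmax,ss on first dose: D_load = D_maint·R ≈ 1680 × 1.14286 ≈ 1920.00 mg.

1920 mg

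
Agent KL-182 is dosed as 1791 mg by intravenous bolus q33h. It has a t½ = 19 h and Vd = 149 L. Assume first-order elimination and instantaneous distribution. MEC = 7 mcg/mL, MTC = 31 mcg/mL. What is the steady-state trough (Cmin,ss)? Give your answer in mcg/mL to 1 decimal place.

τ/t½ = 33/19 ≈ 1.7368, so fraction remaining f = (1/2)^(33/19) ≈ 0.3000.
Accumulation ratio R = 1/(1 − f) ≈ 1/0.7000 ≈ 1.4286.
Single-dose peak C₀ = D/Vd = 1791/149 ≈ 12.020 mcg/mL.
Steady-state peak Cmax,ss = C₀·R ≈ 12.020 × 1.4286 ≈ 17.172 mcg/mL.
Steady-state trough Cmin,ss = Cmax,ss·f ≈ 17.172 × 0.3000 ≈ 5.152 mcg/mL.
Trough 5.2 mcg/mL vs MEC 7 mcg/mL: subtherapeutic.

5.2 mcg/mL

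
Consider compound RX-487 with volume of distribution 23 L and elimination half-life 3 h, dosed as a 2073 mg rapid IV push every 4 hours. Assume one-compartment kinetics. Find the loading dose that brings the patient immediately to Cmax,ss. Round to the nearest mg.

3437 mg

f = (1/2)^(4/3) ≈ 0.396850; accumulation ratio R = 1/(1−f) ≈ 1.65796.
Loading dose to hit Cmax,ss on first dose: D_load = D_maint·R ≈ 2073 × 1.65796 ≈ 3436.95 mg.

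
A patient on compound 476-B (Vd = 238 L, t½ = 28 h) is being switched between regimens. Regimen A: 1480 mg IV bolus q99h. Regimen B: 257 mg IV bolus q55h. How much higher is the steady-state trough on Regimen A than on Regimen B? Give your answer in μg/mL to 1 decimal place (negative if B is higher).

Regimen A: f = (1/2)^(99/28) ≈ 0.0862; Cmin,ss = (1480/238)·f/(1−f) ≈ 0.587 μg/mL.
Regimen B: f = (1/2)^(55/28) ≈ 0.2563; Cmin,ss = (257/238)·f/(1−f) ≈ 0.372 μg/mL.
Difference ≈ 0.587 − 0.372 ≈ 0.215 μg/mL.

0.2 μg/mL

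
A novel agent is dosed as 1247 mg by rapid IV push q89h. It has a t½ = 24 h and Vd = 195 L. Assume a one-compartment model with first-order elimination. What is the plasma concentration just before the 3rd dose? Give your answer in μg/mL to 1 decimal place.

f = (1/2)^(τ/t½) = (1/2)^(89/24) ≈ 0.0765.
C₀ = D/Vd = 1247/195 ≈ 6.395 μg/mL.
Before the 3rd dose, 2 doses have been given. Superposition: Cmin = C₀·(f + f²).
≈ 6.395 × (0.0765 + 0.0059) ≈ 6.395 × 0.0824 ≈ 0.527 μg/mL.

0.5 μg/mL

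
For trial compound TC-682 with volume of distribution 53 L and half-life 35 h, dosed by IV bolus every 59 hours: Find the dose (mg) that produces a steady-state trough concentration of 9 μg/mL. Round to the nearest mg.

τ/t½ = 59/35 ≈ 1.6857, so f = (1/2)^(59/35) ≈ 0.310849.
Cmin,ss = (D/Vd)·f/(1−f), so D = Cmin,ss·Vd·(1−f)/f.
D = 9 × 53 × (1−f)/f ≈ 9 × 53 × 2.21700 ≈ 1057.51 mg.

1058 mg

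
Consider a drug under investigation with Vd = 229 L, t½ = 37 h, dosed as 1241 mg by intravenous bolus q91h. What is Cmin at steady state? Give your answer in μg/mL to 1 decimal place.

Over one 91-h interval, 91/37 ≈ 2.4595 half-lives elapse, leaving f ≈ 0.1818 of each dose.
Each bolus raises the concentration by D/Vd = 1241/229 ≈ 5.419 μg/mL.
Steady-state trough Cmin,ss = C₀·f/(1−f) ≈ 5.419 × 0.1818/0.8182 ≈ 1.204 μg/mL.

1.2 μg/mL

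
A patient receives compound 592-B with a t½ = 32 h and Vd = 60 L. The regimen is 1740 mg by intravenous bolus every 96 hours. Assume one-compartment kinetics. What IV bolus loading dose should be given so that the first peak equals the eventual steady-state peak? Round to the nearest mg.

f = (1/2)^(96/32) ≈ 0.125000; accumulation ratio R = 1/(1−f) ≈ 1.14286.
Loading dose to hit Cmax,ss on first dose: D_load = D_maint·R ≈ 1740 × 1.14286 ≈ 1988.58 mg.

1989 mg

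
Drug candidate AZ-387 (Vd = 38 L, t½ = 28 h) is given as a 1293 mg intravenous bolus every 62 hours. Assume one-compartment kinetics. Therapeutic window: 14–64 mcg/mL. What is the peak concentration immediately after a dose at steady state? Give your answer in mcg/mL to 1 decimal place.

43.4 mcg/mL

τ/t½ = 62/28 ≈ 2.2143, so fraction remaining f = (1/2)^(62/28) ≈ 0.2155.
Accumulation ratio R = 1/(1 − f) ≈ 1/0.7845 ≈ 1.2747.
Each bolus raises the concentration by D/Vd = 1293/38 ≈ 34.026 mcg/mL.
Steady-state peak Cmax,ss = C₀·R ≈ 34.026 × 1.2747 ≈ 43.373 mcg/mL.
Peak 43.4 mcg/mL vs MTC 64 mcg/mL: below toxic threshold.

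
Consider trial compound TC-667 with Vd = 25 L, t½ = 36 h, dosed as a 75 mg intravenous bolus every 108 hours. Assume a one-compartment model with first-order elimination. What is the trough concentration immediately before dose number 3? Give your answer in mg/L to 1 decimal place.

0.4 mg/L

f = (1/2)^(τ/t½) = (1/2)^(108/36) ≈ 0.1250.
C₀ = D/Vd = 75/25 ≈ 3.000 mg/L.
Before the 3rd dose, 2 doses have been given. Superposition: Cmin = C₀·(f + f²).
≈ 3.000 × (0.1250 + 0.0156) ≈ 3.000 × 0.1406 ≈ 0.422 mg/L.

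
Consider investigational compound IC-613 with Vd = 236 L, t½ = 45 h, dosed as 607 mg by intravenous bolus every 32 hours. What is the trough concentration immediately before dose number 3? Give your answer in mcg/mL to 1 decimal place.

f = (1/2)^(τ/t½) = (1/2)^(32/45) ≈ 0.6108.
C₀ = D/Vd = 607/236 ≈ 2.572 mcg/mL.
Before the 3rd dose, 2 doses have been given. Superposition: Cmin = C₀·(f + f²).
≈ 2.572 × (0.6108 + 0.3731) ≈ 2.572 × 0.9839 ≈ 2.531 mcg/mL.

2.5 mcg/mL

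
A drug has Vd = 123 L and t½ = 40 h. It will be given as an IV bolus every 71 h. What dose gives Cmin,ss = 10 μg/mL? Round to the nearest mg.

τ/t½ = 71/40 ≈ 1.775, so f = (1/2)^(71/40) ≈ 0.292194.
Cmin,ss = (D/Vd)·f/(1−f), so D = Cmin,ss·Vd·(1−f)/f.
D = 10 × 123 × (1−f)/f ≈ 10 × 123 × 2.42238 ≈ 2979.53 mg.

2980 mg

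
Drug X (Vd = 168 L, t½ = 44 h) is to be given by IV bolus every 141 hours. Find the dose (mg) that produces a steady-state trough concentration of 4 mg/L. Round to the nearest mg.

τ/t½ = 141/44 ≈ 3.2045, so f = (1/2)^(141/44) ≈ 0.108477.
Cmin,ss = (D/Vd)·f/(1−f), so D = Cmin,ss·Vd·(1−f)/f.
D = 4 × 168 × (1−f)/f ≈ 4 × 168 × 8.21854 ≈ 5522.86 mg.

5523 mg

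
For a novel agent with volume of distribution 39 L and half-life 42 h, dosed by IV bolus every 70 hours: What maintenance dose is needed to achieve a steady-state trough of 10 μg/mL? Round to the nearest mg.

τ/t½ = 70/42 ≈ 1.6667, so f = (1/2)^(70/42) ≈ 0.314980.
Cmin,ss = (D/Vd)·f/(1−f), so D = Cmin,ss·Vd·(1−f)/f.
D = 10 × 39 × (1−f)/f ≈ 10 × 39 × 2.17480 ≈ 848.17 mg.

848 mg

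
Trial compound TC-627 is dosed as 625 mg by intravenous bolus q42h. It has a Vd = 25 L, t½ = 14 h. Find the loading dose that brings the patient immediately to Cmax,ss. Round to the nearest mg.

714 mg

f = (1/2)^(42/14) ≈ 0.125000; accumulation ratio R = 1/(1−f) ≈ 1.14286.
Loading dose to hit Cmax,ss on first dose: D_load = D_maint·R ≈ 625 × 1.14286 ≈ 714.29 mg.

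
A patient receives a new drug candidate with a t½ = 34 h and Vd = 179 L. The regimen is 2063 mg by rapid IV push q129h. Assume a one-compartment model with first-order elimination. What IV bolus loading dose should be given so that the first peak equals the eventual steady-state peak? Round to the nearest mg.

2223 mg

f = (1/2)^(129/34) ≈ 0.072087; accumulation ratio R = 1/(1−f) ≈ 1.07769.
Loading dose to hit Cmax,ss on first dose: D_load = D_maint·R ≈ 2063 × 1.07769 ≈ 2223.27 mg.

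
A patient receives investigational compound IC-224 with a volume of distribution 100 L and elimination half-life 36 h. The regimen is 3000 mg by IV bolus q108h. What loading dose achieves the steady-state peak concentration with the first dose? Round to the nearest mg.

f = (1/2)^(108/36) ≈ 0.125000; accumulation ratio R = 1/(1−f) ≈ 1.14286.
Loading dose to hit Cmax,ss on first dose: D_load = D_maint·R ≈ 3000 × 1.14286 ≈ 3428.58 mg.

3429 mg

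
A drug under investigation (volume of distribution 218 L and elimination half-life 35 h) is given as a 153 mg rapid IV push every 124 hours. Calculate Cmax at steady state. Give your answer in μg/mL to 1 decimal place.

Over one 124-h interval, 124/35 ≈ 3.5429 half-lives elapse, leaving f ≈ 0.0858 of each dose.
At steady state, accumulation factor R = 1/(1 − e^(−kτ)) ≈ 1.0939.
Each bolus raises the concentration by D/Vd = 153/218 ≈ 0.702 μg/mL.
Cmax,ss = C₀/(1 − f) ≈ 0.702/0.9142 ≈ 0.768 μg/mL.

0.8 μg/mL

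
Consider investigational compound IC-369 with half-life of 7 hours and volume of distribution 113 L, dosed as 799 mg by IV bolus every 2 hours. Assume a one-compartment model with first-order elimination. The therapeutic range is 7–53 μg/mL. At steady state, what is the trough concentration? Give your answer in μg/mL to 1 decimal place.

k = ln2/t½ = ln2/7 ≈ 0.099021 h⁻¹; fraction remaining f = e^(−kτ) = e^(−0.099021×2) ≈ 0.8203.
Accumulation ratio R = 1/(1 − f) ≈ 1/0.1797 ≈ 5.5648.
Each bolus raises the concentration by D/Vd = 799/113 ≈ 7.071 μg/mL.
Cmax,ss = C₀/(1 − f) ≈ 7.071/0.1797 ≈ 39.349 μg/mL.
Steady-state trough Cmin,ss = Cmax,ss·f ≈ 39.349 × 0.8203 ≈ 32.278 μg/mL.
Trough 32.3 μg/mL vs MEC 7 μg/mL: adequate.

32.3 μg/mL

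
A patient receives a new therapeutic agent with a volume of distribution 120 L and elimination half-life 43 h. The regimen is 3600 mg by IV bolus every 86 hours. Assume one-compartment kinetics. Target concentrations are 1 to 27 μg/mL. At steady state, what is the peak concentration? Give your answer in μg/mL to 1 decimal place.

40.0 μg/mL

τ = 86 h = 2 half-lives, so f = (1/2)^2 = 0.25.
At steady state, R = 1/(1 − 0.25) = 4/3.
Single-dose peak C₀ = D/Vd = 3600/120 = 30 μg/mL.
Steady-state peak Cmax,ss = C₀·R = 30 × 4/3 ≈ 40.000 μg/mL.
Peak 40.0 μg/mL vs MTC 27 μg/mL: exceeds toxic threshold.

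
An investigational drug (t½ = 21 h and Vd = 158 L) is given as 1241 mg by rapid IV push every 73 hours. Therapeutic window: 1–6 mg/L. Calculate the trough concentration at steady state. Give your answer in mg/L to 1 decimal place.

0.8 mg/L

τ/t½ = 73/21 ≈ 3.4762, so fraction remaining f = (1/2)^(73/21) ≈ 0.0899.
Accumulation ratio R = 1/(1 − f) ≈ 1/0.9101 ≈ 1.0988.
Single-dose peak C₀ = D/Vd = 1241/158 ≈ 7.854 mg/L.
Steady-state peak Cmax,ss = C₀·R ≈ 7.854 × 1.0988 ≈ 8.630 mg/L.
One interval later, Cmin,ss = Cmax,ss·e^(−kτ) ≈ 8.630 × 0.0899 ≈ 0.776 mg/L.
Trough 0.8 mg/L vs MEC 1 mg/L: subtherapeutic.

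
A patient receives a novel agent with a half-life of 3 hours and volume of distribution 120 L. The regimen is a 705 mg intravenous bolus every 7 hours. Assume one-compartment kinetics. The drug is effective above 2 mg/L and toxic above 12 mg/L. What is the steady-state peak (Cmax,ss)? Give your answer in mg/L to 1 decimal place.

τ/t½ = 7/3 ≈ 2.3333, so fraction remaining f = (1/2)^(7/3) ≈ 0.1984.
Accumulation ratio R = 1/(1 − f) ≈ 1/0.8016 ≈ 1.2475.
Each bolus raises the concentration by D/Vd = 705/120 ≈ 5.875 mg/L.
Steady-state peak Cmax,ss = C₀·R ≈ 5.875 × 1.2475 ≈ 7.329 mg/L.
Peak 7.3 mg/L vs MTC 12 mg/L: below toxic threshold.

7.3 mg/L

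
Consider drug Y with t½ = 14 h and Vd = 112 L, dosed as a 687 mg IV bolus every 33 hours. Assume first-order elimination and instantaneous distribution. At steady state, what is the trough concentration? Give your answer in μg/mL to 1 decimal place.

Over one 33-h interval, 33/14 ≈ 2.3571 half-lives elapse, leaving f ≈ 0.1952 of each dose.
Each bolus raises the concentration by D/Vd = 687/112 ≈ 6.134 μg/mL.
Steady-state trough Cmin,ss = C₀·f/(1−f) ≈ 6.134 × 0.1952/0.8048 ≈ 1.488 μg/mL.

1.5 μg/mL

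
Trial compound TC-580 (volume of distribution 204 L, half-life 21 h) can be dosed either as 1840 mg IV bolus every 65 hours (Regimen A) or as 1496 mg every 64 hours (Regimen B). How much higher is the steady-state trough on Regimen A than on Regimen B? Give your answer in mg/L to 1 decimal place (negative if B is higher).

0.2 mg/L

Regimen A: f = (1/2)^(65/21) ≈ 0.1170; Cmin,ss = (1840/204)·f/(1−f) ≈ 1.195 mg/L.
Regimen B: f = (1/2)^(64/21) ≈ 0.1209; Cmin,ss = (1496/204)·f/(1−f) ≈ 1.009 mg/L.
Difference ≈ 1.195 − 1.009 ≈ 0.186 mg/L.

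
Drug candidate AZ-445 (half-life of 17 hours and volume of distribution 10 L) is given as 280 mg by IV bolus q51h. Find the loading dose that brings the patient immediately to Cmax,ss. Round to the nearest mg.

320 mg

f = (1/2)^(51/17) ≈ 0.125000; accumulation ratio R = 1/(1−f) ≈ 1.14286.
Loading dose to hit Cmax,ss on first dose: D_load = D_maint·R ≈ 280 × 1.14286 ≈ 320.00 mg.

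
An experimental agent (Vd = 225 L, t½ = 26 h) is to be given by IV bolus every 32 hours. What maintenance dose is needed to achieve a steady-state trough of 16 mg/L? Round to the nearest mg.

τ/t½ = 32/26 ≈ 1.2308, so f = (1/2)^(32/26) ≈ 0.426090.
Cmin,ss = (D/Vd)·f/(1−f), so D = Cmin,ss·Vd·(1−f)/f.
D = 16 × 225 × (1−f)/f ≈ 16 × 225 × 1.34692 ≈ 4848.91 mg.

4849 mg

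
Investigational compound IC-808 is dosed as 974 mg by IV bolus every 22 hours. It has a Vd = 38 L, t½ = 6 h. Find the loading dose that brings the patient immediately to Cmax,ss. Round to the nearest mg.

1057 mg

f = (1/2)^(22/6) ≈ 0.078745; accumulation ratio R = 1/(1−f) ≈ 1.08548.
Loading dose to hit Cmax,ss on first dose: D_load = D_maint·R ≈ 974 × 1.08548 ≈ 1057.26 mg.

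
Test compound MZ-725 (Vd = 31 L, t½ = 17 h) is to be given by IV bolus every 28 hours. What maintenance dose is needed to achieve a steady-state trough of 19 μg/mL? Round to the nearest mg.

τ/t½ = 28/17 ≈ 1.6471, so f = (1/2)^(28/17) ≈ 0.319290.
Cmin,ss = (D/Vd)·f/(1−f), so D = Cmin,ss·Vd·(1−f)/f.
D = 19 × 31 × (1−f)/f ≈ 19 × 31 × 2.13195 ≈ 1255.72 mg.

1256 mg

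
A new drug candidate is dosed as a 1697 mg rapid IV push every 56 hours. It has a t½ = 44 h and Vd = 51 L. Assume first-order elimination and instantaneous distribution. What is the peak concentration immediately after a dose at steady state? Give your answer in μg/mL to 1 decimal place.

56.8 μg/mL

τ/t½ = 56/44 ≈ 1.2727, so fraction remaining f = (1/2)^(56/44) ≈ 0.4139.
At steady state, accumulation factor R = 1/(1 − e^(−kτ)) ≈ 1.7062.
Each bolus raises the concentration by D/Vd = 1697/51 ≈ 33.275 μg/mL.
Steady-state peak Cmax,ss = C₀·R ≈ 33.275 × 1.7062 ≈ 56.774 μg/mL.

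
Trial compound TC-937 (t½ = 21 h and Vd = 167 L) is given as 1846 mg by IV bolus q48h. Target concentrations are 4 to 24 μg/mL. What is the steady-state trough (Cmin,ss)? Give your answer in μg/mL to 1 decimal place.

2.9 μg/mL

k = ln2/t½ = ln2/21 ≈ 0.033007 h⁻¹; fraction remaining f = e^(−kτ) = e^(−0.033007×48) ≈ 0.2051.
Accumulation ratio R = 1/(1 − f) ≈ 1/0.7949 ≈ 1.2580.
Single-dose peak C₀ = D/Vd = 1846/167 ≈ 11.054 μg/mL.
Cmax,ss = C₀/(1 − f) ≈ 11.054/0.7949 ≈ 13.906 μg/mL.
One interval later, Cmin,ss = Cmax,ss·e^(−kτ) ≈ 13.906 × 0.2051 ≈ 2.852 μg/mL.
Trough 2.9 μg/mL vs MEC 4 μg/mL: subtherapeutic.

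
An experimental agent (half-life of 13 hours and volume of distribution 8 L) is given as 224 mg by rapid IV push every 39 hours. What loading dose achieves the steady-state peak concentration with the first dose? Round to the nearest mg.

256 mg

f = (1/2)^(39/13) ≈ 0.125000; accumulation ratio R = 1/(1−f) ≈ 1.14286.
Loading dose to hit Cmax,ss on first dose: D_load = D_maint·R ≈ 224 × 1.14286 ≈ 256.00 mg.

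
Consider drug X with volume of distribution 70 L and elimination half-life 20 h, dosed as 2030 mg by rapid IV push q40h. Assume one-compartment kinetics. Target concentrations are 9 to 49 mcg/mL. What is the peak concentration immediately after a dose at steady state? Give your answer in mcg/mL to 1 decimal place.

τ = 40 h = 2 half-lives, so f = (1/2)^2 = 0.25.
At steady state, R = 1/(1 − 0.25) = 4/3.
Single-dose peak C₀ = D/Vd = 2030/70 = 29 mcg/mL.
Steady-state peak Cmax,ss = C₀·R = 29 × 4/3 ≈ 38.667 mcg/mL.
Peak 38.7 mcg/mL vs MTC 49 mcg/mL: below toxic threshold.

38.7 mcg/mL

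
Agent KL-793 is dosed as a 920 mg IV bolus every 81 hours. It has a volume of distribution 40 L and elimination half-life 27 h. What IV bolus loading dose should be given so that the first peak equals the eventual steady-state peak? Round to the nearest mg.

1051 mg

f = (1/2)^(81/27) ≈ 0.125000; accumulation ratio R = 1/(1−f) ≈ 1.14286.
Loading dose to hit Cmax,ss on first dose: D_load = D_maint·R ≈ 920 × 1.14286 ≈ 1051.43 mg.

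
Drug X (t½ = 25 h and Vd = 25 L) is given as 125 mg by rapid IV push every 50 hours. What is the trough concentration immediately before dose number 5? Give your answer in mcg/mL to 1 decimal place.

1.7 mcg/mL

f = (1/2)^(τ/t½) = (1/2)^(50/25) ≈ 0.2500.
C₀ = D/Vd = 125/25 ≈ 5.000 mcg/mL.
Before the 5th dose, 4 doses have been given. Superposition: Cmin = C₀·(f + f² + … + f^4).
≈ 5.000 × (0.2500 + 0.0625 + 0.0156 + 0.0039) ≈ 5.000 × 0.3320 ≈ 1.660 mcg/mL.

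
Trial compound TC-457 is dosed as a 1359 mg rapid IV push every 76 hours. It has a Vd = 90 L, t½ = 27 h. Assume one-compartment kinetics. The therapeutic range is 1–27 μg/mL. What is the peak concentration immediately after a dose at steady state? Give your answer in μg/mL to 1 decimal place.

τ/t½ = 76/27 ≈ 2.8148, so fraction remaining f = (1/2)^(76/27) ≈ 0.1421.
Accumulation ratio R = 1/(1 − f) ≈ 1/0.8579 ≈ 1.1656.
Single-dose peak C₀ = D/Vd = 1359/90 ≈ 15.100 μg/mL.
Steady-state peak Cmax,ss = C₀·R ≈ 15.100 × 1.1656 ≈ 17.601 μg/mL.
Peak 17.6 μg/mL vs MTC 27 μg/mL: below toxic threshold.

17.6 μg/mL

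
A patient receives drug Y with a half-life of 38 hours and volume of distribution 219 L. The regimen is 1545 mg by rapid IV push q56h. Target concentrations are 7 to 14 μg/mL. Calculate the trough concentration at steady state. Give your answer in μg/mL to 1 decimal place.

4.0 μg/mL

Over one 56-h interval, 56/38 ≈ 1.4737 half-lives elapse, leaving f ≈ 0.3601 of each dose.
Each bolus raises the concentration by D/Vd = 1545/219 ≈ 7.055 μg/mL.
Steady-state trough Cmin,ss = C₀·f/(1−f) ≈ 7.055 × 0.3601/0.6399 ≈ 3.970 μg/mL.
Trough 4.0 μg/mL vs MEC 7 μg/mL: subtherapeutic.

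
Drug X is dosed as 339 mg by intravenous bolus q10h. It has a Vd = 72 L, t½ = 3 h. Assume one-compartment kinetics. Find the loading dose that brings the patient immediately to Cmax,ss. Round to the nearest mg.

376 mg

f = (1/2)^(10/3) ≈ 0.099213; accumulation ratio R = 1/(1−f) ≈ 1.11014.
Loading dose to hit Cmax,ss on first dose: D_load = D_maint·R ≈ 339 × 1.11014 ≈ 376.34 mg.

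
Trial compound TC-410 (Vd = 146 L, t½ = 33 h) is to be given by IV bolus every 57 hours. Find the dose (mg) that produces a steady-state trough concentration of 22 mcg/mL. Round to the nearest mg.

7423 mg

τ/t½ = 57/33 ≈ 1.7273, so f = (1/2)^(57/33) ≈ 0.302022.
Cmin,ss = (D/Vd)·f/(1−f), so D = Cmin,ss·Vd·(1−f)/f.
D = 22 × 146 × (1−f)/f ≈ 22 × 146 × 2.31102 ≈ 7423.00 mg.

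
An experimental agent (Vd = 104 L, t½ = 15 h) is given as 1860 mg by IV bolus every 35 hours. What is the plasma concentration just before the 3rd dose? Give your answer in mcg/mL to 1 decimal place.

f = (1/2)^(τ/t½) = (1/2)^(35/15) ≈ 0.1984.
C₀ = D/Vd = 1860/104 ≈ 17.885 mcg/mL.
Before the 3rd dose, 2 doses have been given. Superposition: Cmin = C₀·(f + f²).
≈ 17.885 × (0.1984 + 0.0394) ≈ 17.885 × 0.2378 ≈ 4.253 mcg/mL.

4.3 mcg/mL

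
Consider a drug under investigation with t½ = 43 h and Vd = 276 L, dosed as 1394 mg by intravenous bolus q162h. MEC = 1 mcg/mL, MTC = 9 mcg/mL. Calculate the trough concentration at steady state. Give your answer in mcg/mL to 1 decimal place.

k = ln2/t½ = ln2/43 ≈ 0.016120 h⁻¹; fraction remaining f = e^(−kτ) = e^(−0.016120×162) ≈ 0.0734.
Single-dose peak C₀ = D/Vd = 1394/276 ≈ 5.051 mcg/mL.
Steady-state trough Cmin,ss = C₀·f/(1−f) ≈ 5.051 × 0.0734/0.9266 ≈ 0.400 mcg/mL.
Trough 0.4 mcg/mL vs MEC 1 mcg/mL: subtherapeutic.

0.4 mcg/mL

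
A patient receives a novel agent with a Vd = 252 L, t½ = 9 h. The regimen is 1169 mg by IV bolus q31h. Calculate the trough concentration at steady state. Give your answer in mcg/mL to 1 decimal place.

k = ln2/t½ = ln2/9 ≈ 0.077016 h⁻¹; fraction remaining f = e^(−kτ) = e^(−0.077016×31) ≈ 0.0919.
Accumulation ratio R = 1/(1 − f) ≈ 1/0.9081 ≈ 1.1012.
Each bolus raises the concentration by D/Vd = 1169/252 ≈ 4.639 mcg/mL.
Cmax,ss = C₀/(1 − f) ≈ 4.639/0.9081 ≈ 5.108 mcg/mL.
Steady-state trough Cmin,ss = Cmax,ss·f ≈ 5.108 × 0.0919 ≈ 0.469 mcg/mL.

0.5 mcg/mL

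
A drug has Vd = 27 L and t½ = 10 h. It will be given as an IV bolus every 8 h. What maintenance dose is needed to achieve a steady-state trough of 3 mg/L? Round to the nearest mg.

60 mg

τ/t½ = 8/10 ≈ 0.8, so f = (1/2)^(8/10) ≈ 0.574349.
Cmin,ss = (D/Vd)·f/(1−f), so D = Cmin,ss·Vd·(1−f)/f.
D = 3 × 27 × (1−f)/f ≈ 3 × 27 × 0.74110 ≈ 60.03 mg.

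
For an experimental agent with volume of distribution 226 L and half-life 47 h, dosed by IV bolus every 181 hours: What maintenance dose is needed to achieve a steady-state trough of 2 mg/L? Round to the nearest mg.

6071 mg

τ/t½ = 181/47 ≈ 3.8511, so f = (1/2)^(181/47) ≈ 0.069297.
Cmin,ss = (D/Vd)·f/(1−f), so D = Cmin,ss·Vd·(1−f)/f.
D = 2 × 226 × (1−f)/f ≈ 2 × 226 × 13.43064 ≈ 6070.65 mg.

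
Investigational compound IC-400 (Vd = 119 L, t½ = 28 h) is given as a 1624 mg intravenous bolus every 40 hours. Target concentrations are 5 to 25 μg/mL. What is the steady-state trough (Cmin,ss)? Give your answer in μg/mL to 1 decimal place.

8.1 μg/mL

k = ln2/t½ = ln2/28 ≈ 0.024755 h⁻¹; fraction remaining f = e^(−kτ) = e^(−0.024755×40) ≈ 0.3715.
Single-dose peak C₀ = D/Vd = 1624/119 ≈ 13.647 μg/mL.
Steady-state trough Cmin,ss = C₀·f/(1−f) ≈ 13.647 × 0.3715/0.6285 ≈ 8.067 μg/mL.
Trough 8.1 μg/mL vs MEC 5 μg/mL: adequate.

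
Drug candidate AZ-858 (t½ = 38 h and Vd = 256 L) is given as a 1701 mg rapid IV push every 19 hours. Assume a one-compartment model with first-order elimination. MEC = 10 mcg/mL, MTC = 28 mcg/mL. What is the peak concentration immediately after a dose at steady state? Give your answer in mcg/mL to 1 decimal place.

k = ln2/t½ = ln2/38 ≈ 0.018241 h⁻¹; fraction remaining f = e^(−kτ) = e^(−0.018241×19) ≈ 0.7071.
At steady state, accumulation factor R = 1/(1 − e^(−kτ)) ≈ 3.4141.
Each bolus raises the concentration by D/Vd = 1701/256 ≈ 6.645 mcg/mL.
Steady-state peak Cmax,ss = C₀·R ≈ 6.645 × 3.4141 ≈ 22.687 mcg/mL.
Peak 22.7 mcg/mL vs MTC 28 mcg/mL: below toxic threshold.

22.7 mcg/mL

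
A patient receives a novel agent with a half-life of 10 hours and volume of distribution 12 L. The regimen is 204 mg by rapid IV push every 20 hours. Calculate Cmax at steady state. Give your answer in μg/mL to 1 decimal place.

The dosing interval is 2 half-lives, so f = 2^(−2) = 0.25.
At steady state, R = 1/(1 − 0.25) = 4/3.
Single-dose peak C₀ = D/Vd = 204/12 = 17 μg/mL.
Steady-state peak Cmax,ss = C₀·R = 17 × 4/3 ≈ 22.667 μg/mL.

22.7 μg/mL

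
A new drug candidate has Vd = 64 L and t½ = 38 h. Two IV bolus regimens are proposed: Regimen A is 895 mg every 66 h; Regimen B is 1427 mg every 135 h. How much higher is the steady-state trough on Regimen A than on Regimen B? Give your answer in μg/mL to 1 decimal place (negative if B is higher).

3.9 μg/mL

Regimen A: f = (1/2)^(66/38) ≈ 0.3000; Cmin,ss = (895/64)·f/(1−f) ≈ 5.993 μg/mL.
Regimen B: f = (1/2)^(135/38) ≈ 0.0852; Cmin,ss = (1427/64)·f/(1−f) ≈ 2.077 μg/mL.
Difference ≈ 5.993 − 2.077 ≈ 3.916 μg/mL.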